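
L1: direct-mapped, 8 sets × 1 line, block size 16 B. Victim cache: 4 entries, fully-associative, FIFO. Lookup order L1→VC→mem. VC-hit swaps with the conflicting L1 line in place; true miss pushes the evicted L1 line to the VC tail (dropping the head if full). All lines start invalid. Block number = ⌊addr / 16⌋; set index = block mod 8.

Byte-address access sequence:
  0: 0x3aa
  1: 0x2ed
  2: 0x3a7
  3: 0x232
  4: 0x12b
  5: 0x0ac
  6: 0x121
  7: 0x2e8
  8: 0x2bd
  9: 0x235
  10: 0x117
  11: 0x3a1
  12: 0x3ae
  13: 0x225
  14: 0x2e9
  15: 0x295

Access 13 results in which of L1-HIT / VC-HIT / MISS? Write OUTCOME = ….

OUTCOME = MISS

0: 0x3aa (blk 58, set 2) → MISS  vc=[]
1: 0x2ed (blk 46, set 6) → MISS  vc=[]
2: 0x3a7 (blk 58, set 2) → L1-HIT  vc=[]
3: 0x232 (blk 35, set 3) → MISS  vc=[]
4: 0x12b (blk 18, set 2) → MISS  vc=[58]
5: 0xac (blk 10, set 2) → MISS  vc=[58, 18]
6: 0x121 (blk 18, set 2) → VC-HIT  vc=[58, 10]
7: 0x2e8 (blk 46, set 6) → L1-HIT  vc=[58, 10]
8: 0x2bd (blk 43, set 3) → MISS  vc=[58, 10, 35]
9: 0x235 (blk 35, set 3) → VC-HIT  vc=[58, 10, 43]
10: 0x117 (blk 17, set 1) → MISS  vc=[58, 10, 43]
11: 0x3a1 (blk 58, set 2) → VC-HIT  vc=[18, 10, 43]
12: 0x3ae (blk 58, set 2) → L1-HIT  vc=[18, 10, 43]
13: 0x225 (blk 34, set 2) → MISS  vc=[18, 10, 43, 58]
14: 0x2e9 (blk 46, set 6) → L1-HIT  vc=[18, 10, 43, 58]
15: 0x295 (blk 41, set 1) → MISS  vc=[10, 43, 58, 17]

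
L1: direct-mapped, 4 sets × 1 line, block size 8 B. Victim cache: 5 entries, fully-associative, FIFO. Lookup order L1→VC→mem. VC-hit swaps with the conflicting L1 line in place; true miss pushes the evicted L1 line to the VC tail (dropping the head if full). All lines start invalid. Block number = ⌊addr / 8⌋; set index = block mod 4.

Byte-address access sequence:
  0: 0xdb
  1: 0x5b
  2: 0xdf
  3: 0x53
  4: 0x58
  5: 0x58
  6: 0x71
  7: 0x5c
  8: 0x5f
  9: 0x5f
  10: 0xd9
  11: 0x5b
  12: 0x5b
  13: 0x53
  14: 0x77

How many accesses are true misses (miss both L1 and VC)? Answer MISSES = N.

MISSES = 4

0: 0xdb (blk 27, set 3) → MISS  vc=[]
1: 0x5b (blk 11, set 3) → MISS  vc=[27]
2: 0xdf (blk 27, set 3) → VC-HIT  vc=[11]
3: 0x53 (blk 10, set 2) → MISS  vc=[11]
4: 0x58 (blk 11, set 3) → VC-HIT  vc=[27]
5: 0x58 (blk 11, set 3) → L1-HIT  vc=[27]
6: 0x71 (blk 14, set 2) → MISS  vc=[27, 10]
7: 0x5c (blk 11, set 3) → L1-HIT  vc=[27, 10]
8: 0x5f (blk 11, set 3) → L1-HIT  vc=[27, 10]
9: 0x5f (blk 11, set 3) → L1-HIT  vc=[27, 10]
10: 0xd9 (blk 27, set 3) → VC-HIT  vc=[11, 10]
11: 0x5b (blk 11, set 3) → VC-HIT  vc=[27, 10]
12: 0x5b (blk 11, set 3) → L1-HIT  vc=[27, 10]
13: 0x53 (blk 10, set 2) → VC-HIT  vc=[27, 14]
14: 0x77 (blk 14, set 2) → VC-HIT  vc=[27, 10]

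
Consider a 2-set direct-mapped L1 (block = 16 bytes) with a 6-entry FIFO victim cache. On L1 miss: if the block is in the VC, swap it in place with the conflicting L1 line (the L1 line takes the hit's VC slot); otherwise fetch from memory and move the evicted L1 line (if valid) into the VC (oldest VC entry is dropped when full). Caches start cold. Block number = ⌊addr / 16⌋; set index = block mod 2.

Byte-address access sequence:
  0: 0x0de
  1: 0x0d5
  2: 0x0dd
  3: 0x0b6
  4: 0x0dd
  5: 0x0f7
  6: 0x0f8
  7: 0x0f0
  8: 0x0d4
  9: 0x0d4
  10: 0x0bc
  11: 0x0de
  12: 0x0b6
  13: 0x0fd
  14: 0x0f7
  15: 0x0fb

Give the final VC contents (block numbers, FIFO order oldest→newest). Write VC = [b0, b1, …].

VC = [13, 11]

  [0] addr=0xde blk=13 s=1: MISS | VC []
  [1] addr=0xd5 blk=13 s=1: L1-HIT | VC []
  [2] addr=0xdd blk=13 s=1: L1-HIT | VC []
  [3] addr=0xb6 blk=11 s=1: MISS | VC [13]
  [4] addr=0xdd blk=13 s=1: VC-HIT | VC [11]
  [5] addr=0xf7 blk=15 s=1: MISS | VC [11, 13]
  [6] addr=0xf8 blk=15 s=1: L1-HIT | VC [11, 13]
  [7] addr=0xf0 blk=15 s=1: L1-HIT | VC [11, 13]
  [8] addr=0xd4 blk=13 s=1: VC-HIT | VC [11, 15]
  [9] addr=0xd4 blk=13 s=1: L1-HIT | VC [11, 15]
  [10] addr=0xbc blk=11 s=1: VC-HIT | VC [13, 15]
  [11] addr=0xde blk=13 s=1: VC-HIT | VC [11, 15]
  [12] addr=0xb6 blk=11 s=1: VC-HIT | VC [13, 15]
  [13] addr=0xfd blk=15 s=1: VC-HIT | VC [13, 11]
  [14] addr=0xf7 blk=15 s=1: L1-HIT | VC [13, 11]
  [15] addr=0xfb blk=15 s=1: L1-HIT | VC [13, 11]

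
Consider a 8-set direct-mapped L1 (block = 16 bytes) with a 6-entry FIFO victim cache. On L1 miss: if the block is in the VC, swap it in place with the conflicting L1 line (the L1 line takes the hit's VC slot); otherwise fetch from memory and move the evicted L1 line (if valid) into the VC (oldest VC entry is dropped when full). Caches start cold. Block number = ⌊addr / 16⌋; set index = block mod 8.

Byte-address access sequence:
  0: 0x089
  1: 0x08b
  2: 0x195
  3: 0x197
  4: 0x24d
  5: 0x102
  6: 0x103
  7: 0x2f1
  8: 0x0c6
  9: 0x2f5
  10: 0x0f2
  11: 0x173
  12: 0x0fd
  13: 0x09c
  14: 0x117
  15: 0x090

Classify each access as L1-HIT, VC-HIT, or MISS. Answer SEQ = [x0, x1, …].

  [0] addr=0x89 blk=8 s=0: MISS | VC []
  [1] addr=0x8b blk=8 s=0: L1-HIT | VC []
  [2] addr=0x195 blk=25 s=1: MISS | VC []
  [3] addr=0x197 blk=25 s=1: L1-HIT | VC []
  [4] addr=0x24d blk=36 s=4: MISS | VC []
  [5] addr=0x102 blk=16 s=0: MISS | VC [8]
  [6] addr=0x103 blk=16 s=0: L1-HIT | VC [8]
  [7] addr=0x2f1 blk=47 s=7: MISS | VC [8]
  [8] addr=0xc6 blk=12 s=4: MISS | VC [8, 36]
  [9] addr=0x2f5 blk=47 s=7: L1-HIT | VC [8, 36]
  [10] addr=0xf2 blk=15 s=7: MISS | VC [8, 36, 47]
  [11] addr=0x173 blk=23 s=7: MISS | VC [8, 36, 47, 15]
  [12] addr=0xfd blk=15 s=7: VC-HIT | VC [8, 36, 47, 23]
  [13] addr=0x9c blk=9 s=1: MISS | VC [8, 36, 47, 23, 25]
  [14] addr=0x117 blk=17 s=1: MISS | VC [8, 36, 47, 23, 25, 9]
  [15] addr=0x90 blk=9 s=1: VC-HIT | VC [8, 36, 47, 23, 25, 17]

SEQ = [MISS, L1-HIT, MISS, L1-HIT, MISS, MISS, L1-HIT, MISS, MISS, L1-HIT, MISS, MISS, VC-HIT, MISS, MISS, VC-HIT]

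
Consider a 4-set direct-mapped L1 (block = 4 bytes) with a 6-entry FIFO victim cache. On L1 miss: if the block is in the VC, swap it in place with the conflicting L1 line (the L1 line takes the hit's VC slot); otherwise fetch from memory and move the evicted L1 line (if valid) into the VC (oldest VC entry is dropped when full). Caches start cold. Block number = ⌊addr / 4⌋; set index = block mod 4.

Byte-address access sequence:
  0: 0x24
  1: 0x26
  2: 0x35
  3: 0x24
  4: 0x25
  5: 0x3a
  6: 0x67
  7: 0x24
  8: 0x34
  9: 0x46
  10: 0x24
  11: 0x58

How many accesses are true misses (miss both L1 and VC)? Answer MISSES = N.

MISSES = 6

#0 0x24→b9/s1 MISS; vc=[]
#1 0x26→b9/s1 L1-HIT; vc=[]
#2 0x35→b13/s1 MISS; vc=[9]
#3 0x24→b9/s1 VC-HIT; vc=[13]
#4 0x25→b9/s1 L1-HIT; vc=[13]
#5 0x3a→b14/s2 MISS; vc=[13]
#6 0x67→b25/s1 MISS; vc=[13,9]
#7 0x24→b9/s1 VC-HIT; vc=[13,25]
#8 0x34→b13/s1 VC-HIT; vc=[9,25]
#9 0x46→b17/s1 MISS; vc=[9,25,13]
#10 0x24→b9/s1 VC-HIT; vc=[17,25,13]
#11 0x58→b22/s2 MISS; vc=[17,25,13,14]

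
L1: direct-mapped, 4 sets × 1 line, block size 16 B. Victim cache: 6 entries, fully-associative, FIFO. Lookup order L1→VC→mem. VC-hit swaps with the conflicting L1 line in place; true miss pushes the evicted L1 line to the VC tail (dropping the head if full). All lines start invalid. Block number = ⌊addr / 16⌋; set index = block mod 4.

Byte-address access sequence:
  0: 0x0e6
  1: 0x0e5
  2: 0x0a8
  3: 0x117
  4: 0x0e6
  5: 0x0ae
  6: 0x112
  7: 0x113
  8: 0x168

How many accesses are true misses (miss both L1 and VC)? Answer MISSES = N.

MISSES = 4

#0 0xe6→b14/s2 MISS; vc=[]
#1 0xe5→b14/s2 L1-HIT; vc=[]
#2 0xa8→b10/s2 MISS; vc=[14]
#3 0x117→b17/s1 MISS; vc=[14]
#4 0xe6→b14/s2 VC-HIT; vc=[10]
#5 0xae→b10/s2 VC-HIT; vc=[14]
#6 0x112→b17/s1 L1-HIT; vc=[14]
#7 0x113→b17/s1 L1-HIT; vc=[14]
#8 0x168→b22/s2 MISS; vc=[14,10]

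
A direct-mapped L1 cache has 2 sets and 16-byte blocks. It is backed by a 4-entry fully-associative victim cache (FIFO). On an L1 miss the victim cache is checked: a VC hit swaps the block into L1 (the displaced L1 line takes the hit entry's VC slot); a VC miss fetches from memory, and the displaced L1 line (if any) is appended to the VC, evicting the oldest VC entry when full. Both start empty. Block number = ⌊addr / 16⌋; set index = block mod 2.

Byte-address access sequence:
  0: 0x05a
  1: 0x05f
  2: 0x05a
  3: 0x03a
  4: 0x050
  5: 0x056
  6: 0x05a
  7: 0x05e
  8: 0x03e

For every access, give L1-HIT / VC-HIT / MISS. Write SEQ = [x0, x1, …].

#0 0x5a→b5/s1 MISS; vc=[]
#1 0x5f→b5/s1 L1-HIT; vc=[]
#2 0x5a→b5/s1 L1-HIT; vc=[]
#3 0x3a→b3/s1 MISS; vc=[5]
#4 0x50→b5/s1 VC-HIT; vc=[3]
#5 0x56→b5/s1 L1-HIT; vc=[3]
#6 0x5a→b5/s1 L1-HIT; vc=[3]
#7 0x5e→b5/s1 L1-HIT; vc=[3]
#8 0x3e→b3/s1 VC-HIT; vc=[5]

SEQ = [MISS, L1-HIT, L1-HIT, MISS, VC-HIT, L1-HIT, L1-HIT, L1-HIT, VC-HIT]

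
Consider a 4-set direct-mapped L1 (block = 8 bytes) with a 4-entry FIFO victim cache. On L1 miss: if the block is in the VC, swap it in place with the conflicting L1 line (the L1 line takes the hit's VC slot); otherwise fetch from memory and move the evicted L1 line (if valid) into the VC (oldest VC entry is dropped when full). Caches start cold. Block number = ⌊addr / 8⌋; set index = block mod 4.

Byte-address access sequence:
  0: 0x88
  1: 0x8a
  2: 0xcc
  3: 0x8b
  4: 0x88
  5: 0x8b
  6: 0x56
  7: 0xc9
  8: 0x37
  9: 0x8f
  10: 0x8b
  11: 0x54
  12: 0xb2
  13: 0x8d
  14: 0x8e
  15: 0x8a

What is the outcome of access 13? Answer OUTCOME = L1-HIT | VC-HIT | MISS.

#0 0x88→b17/s1 MISS; vc=[]
#1 0x8a→b17/s1 L1-HIT; vc=[]
#2 0xcc→b25/s1 MISS; vc=[17]
#3 0x8b→b17/s1 VC-HIT; vc=[25]
#4 0x88→b17/s1 L1-HIT; vc=[25]
#5 0x8b→b17/s1 L1-HIT; vc=[25]
#6 0x56→b10/s2 MISS; vc=[25]
#7 0xc9→b25/s1 VC-HIT; vc=[17]
#8 0x37→b6/s2 MISS; vc=[17,10]
#9 0x8f→b17/s1 VC-HIT; vc=[25,10]
#10 0x8b→b17/s1 L1-HIT; vc=[25,10]
#11 0x54→b10/s2 VC-HIT; vc=[25,6]
#12 0xb2→b22/s2 MISS; vc=[25,6,10]
#13 0x8d→b17/s1 L1-HIT; vc=[25,6,10]
#14 0x8e→b17/s1 L1-HIT; vc=[25,6,10]
#15 0x8a→b17/s1 L1-HIT; vc=[25,6,10]

OUTCOME = L1-HIT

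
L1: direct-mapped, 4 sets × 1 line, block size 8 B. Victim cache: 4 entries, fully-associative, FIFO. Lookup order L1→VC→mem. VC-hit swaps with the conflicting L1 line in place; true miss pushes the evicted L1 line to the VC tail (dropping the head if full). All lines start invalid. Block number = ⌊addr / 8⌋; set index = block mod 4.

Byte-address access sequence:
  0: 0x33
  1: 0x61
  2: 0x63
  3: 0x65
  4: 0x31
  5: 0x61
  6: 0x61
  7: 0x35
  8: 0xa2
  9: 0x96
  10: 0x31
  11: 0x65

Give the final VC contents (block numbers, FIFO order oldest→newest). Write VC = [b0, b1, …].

VC = [20, 18]

#0 0x33→b6/s2 MISS; vc=[]
#1 0x61→b12/s0 MISS; vc=[]
#2 0x63→b12/s0 L1-HIT; vc=[]
#3 0x65→b12/s0 L1-HIT; vc=[]
#4 0x31→b6/s2 L1-HIT; vc=[]
#5 0x61→b12/s0 L1-HIT; vc=[]
#6 0x61→b12/s0 L1-HIT; vc=[]
#7 0x35→b6/s2 L1-HIT; vc=[]
#8 0xa2→b20/s0 MISS; vc=[12]
#9 0x96→b18/s2 MISS; vc=[12,6]
#10 0x31→b6/s2 VC-HIT; vc=[12,18]
#11 0x65→b12/s0 VC-HIT; vc=[20,18]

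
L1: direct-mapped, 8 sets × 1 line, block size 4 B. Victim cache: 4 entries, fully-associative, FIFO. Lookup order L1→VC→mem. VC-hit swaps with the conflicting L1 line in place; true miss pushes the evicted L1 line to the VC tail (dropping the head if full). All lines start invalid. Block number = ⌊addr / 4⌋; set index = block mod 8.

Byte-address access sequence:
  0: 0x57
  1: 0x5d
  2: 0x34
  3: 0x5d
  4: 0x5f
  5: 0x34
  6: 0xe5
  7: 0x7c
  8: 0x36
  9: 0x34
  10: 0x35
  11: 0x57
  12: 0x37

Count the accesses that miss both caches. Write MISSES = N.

  [0] addr=0x57 blk=21 s=5: MISS | VC []
  [1] addr=0x5d blk=23 s=7: MISS | VC []
  [2] addr=0x34 blk=13 s=5: MISS | VC [21]
  [3] addr=0x5d blk=23 s=7: L1-HIT | VC [21]
  [4] addr=0x5f blk=23 s=7: L1-HIT | VC [21]
  [5] addr=0x34 blk=13 s=5: L1-HIT | VC [21]
  [6] addr=0xe5 blk=57 s=1: MISS | VC [21]
  [7] addr=0x7c blk=31 s=7: MISS | VC [21, 23]
  [8] addr=0x36 blk=13 s=5: L1-HIT | VC [21, 23]
  [9] addr=0x34 blk=13 s=5: L1-HIT | VC [21, 23]
  [10] addr=0x35 blk=13 s=5: L1-HIT | VC [21, 23]
  [11] addr=0x57 blk=21 s=5: VC-HIT | VC [13, 23]
  [12] addr=0x37 blk=13 s=5: VC-HIT | VC [21, 23]

MISSES = 5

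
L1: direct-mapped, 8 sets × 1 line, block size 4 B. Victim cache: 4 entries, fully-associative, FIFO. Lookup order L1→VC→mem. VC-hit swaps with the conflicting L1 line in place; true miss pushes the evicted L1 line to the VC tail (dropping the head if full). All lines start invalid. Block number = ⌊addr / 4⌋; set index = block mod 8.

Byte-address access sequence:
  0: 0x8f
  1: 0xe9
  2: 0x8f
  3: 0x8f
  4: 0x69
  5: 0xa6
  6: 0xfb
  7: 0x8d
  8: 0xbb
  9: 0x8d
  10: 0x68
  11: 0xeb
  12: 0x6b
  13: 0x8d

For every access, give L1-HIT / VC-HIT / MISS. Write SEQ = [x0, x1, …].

#0 0x8f→b35/s3 MISS; vc=[]
#1 0xe9→b58/s2 MISS; vc=[]
#2 0x8f→b35/s3 L1-HIT; vc=[]
#3 0x8f→b35/s3 L1-HIT; vc=[]
#4 0x69→b26/s2 MISS; vc=[58]
#5 0xa6→b41/s1 MISS; vc=[58]
#6 0xfb→b62/s6 MISS; vc=[58]
#7 0x8d→b35/s3 L1-HIT; vc=[58]
#8 0xbb→b46/s6 MISS; vc=[58,62]
#9 0x8d→b35/s3 L1-HIT; vc=[58,62]
#10 0x68→b26/s2 L1-HIT; vc=[58,62]
#11 0xeb→b58/s2 VC-HIT; vc=[26,62]
#12 0x6b→b26/s2 VC-HIT; vc=[58,62]
#13 0x8d→b35/s3 L1-HIT; vc=[58,62]

SEQ = [MISS, MISS, L1-HIT, L1-HIT, MISS, MISS, MISS, L1-HIT, MISS, L1-HIT, L1-HIT, VC-HIT, VC-HIT, L1-HIT]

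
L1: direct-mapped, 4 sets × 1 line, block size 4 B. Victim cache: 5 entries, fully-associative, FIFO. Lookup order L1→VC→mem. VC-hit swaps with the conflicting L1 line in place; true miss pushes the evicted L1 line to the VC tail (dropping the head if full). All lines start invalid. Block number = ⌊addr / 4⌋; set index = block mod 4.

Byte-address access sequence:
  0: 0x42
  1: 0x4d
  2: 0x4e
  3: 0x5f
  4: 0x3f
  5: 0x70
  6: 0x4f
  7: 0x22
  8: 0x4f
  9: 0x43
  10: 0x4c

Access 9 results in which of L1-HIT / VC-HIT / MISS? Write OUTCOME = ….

  [0] addr=0x42 blk=16 s=0: MISS | VC []
  [1] addr=0x4d blk=19 s=3: MISS | VC []
  [2] addr=0x4e blk=19 s=3: L1-HIT | VC []
  [3] addr=0x5f blk=23 s=3: MISS | VC [19]
  [4] addr=0x3f blk=15 s=3: MISS | VC [19, 23]
  [5] addr=0x70 blk=28 s=0: MISS | VC [19, 23, 16]
  [6] addr=0x4f blk=19 s=3: VC-HIT | VC [15, 23, 16]
  [7] addr=0x22 blk=8 s=0: MISS | VC [15, 23, 16, 28]
  [8] addr=0x4f blk=19 s=3: L1-HIT | VC [15, 23, 16, 28]
  [9] addr=0x43 blk=16 s=0: VC-HIT | VC [15, 23, 8, 28]
  [10] addr=0x4c blk=19 s=3: L1-HIT | VC [15, 23, 8, 28]

OUTCOME = VC-HIT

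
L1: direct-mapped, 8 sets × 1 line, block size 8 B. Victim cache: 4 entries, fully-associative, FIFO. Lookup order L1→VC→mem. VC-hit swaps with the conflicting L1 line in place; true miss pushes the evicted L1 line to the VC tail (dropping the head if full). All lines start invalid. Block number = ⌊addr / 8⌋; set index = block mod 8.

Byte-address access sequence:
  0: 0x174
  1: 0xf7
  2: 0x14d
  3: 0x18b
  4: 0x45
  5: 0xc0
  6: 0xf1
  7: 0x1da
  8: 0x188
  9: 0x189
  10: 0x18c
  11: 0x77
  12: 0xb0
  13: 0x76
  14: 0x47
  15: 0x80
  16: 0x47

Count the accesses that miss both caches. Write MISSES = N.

  [0] addr=0x174 blk=46 s=6: MISS | VC []
  [1] addr=0xf7 blk=30 s=6: MISS | VC [46]
  [2] addr=0x14d blk=41 s=1: MISS | VC [46]
  [3] addr=0x18b blk=49 s=1: MISS | VC [46, 41]
  [4] addr=0x45 blk=8 s=0: MISS | VC [46, 41]
  [5] addr=0xc0 blk=24 s=0: MISS | VC [46, 41, 8]
  [6] addr=0xf1 blk=30 s=6: L1-HIT | VC [46, 41, 8]
  [7] addr=0x1da blk=59 s=3: MISS | VC [46, 41, 8]
  [8] addr=0x188 blk=49 s=1: L1-HIT | VC [46, 41, 8]
  [9] addr=0x189 blk=49 s=1: L1-HIT | VC [46, 41, 8]
  [10] addr=0x18c blk=49 s=1: L1-HIT | VC [46, 41, 8]
  [11] addr=0x77 blk=14 s=6: MISS | VC [46, 41, 8, 30]
  [12] addr=0xb0 blk=22 s=6: MISS | VC [41, 8, 30, 14]
  [13] addr=0x76 blk=14 s=6: VC-HIT | VC [41, 8, 30, 22]
  [14] addr=0x47 blk=8 s=0: VC-HIT | VC [41, 24, 30, 22]
  [15] addr=0x80 blk=16 s=0: MISS | VC [24, 30, 22, 8]
  [16] addr=0x47 blk=8 s=0: VC-HIT | VC [24, 30, 22, 16]

MISSES = 10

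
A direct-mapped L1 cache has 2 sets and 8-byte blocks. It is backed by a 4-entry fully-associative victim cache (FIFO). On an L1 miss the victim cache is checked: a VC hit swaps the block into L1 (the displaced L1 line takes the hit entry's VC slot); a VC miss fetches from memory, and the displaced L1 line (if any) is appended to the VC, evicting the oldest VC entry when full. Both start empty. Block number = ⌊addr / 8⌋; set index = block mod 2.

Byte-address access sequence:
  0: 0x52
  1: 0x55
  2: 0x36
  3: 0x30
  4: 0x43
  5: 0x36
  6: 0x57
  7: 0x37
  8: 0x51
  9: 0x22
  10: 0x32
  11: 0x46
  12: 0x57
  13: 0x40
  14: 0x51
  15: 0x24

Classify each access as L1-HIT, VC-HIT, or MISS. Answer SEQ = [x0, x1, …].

SEQ = [MISS, L1-HIT, MISS, L1-HIT, MISS, VC-HIT, VC-HIT, VC-HIT, VC-HIT, MISS, VC-HIT, VC-HIT, VC-HIT, VC-HIT, VC-HIT, VC-HIT]

0: 0x52 (blk 10, set 0) → MISS  vc=[]
1: 0x55 (blk 10, set 0) → L1-HIT  vc=[]
2: 0x36 (blk 6, set 0) → MISS  vc=[10]
3: 0x30 (blk 6, set 0) → L1-HIT  vc=[10]
4: 0x43 (blk 8, set 0) → MISS  vc=[10, 6]
5: 0x36 (blk 6, set 0) → VC-HIT  vc=[10, 8]
6: 0x57 (blk 10, set 0) → VC-HIT  vc=[6, 8]
7: 0x37 (blk 6, set 0) → VC-HIT  vc=[10, 8]
8: 0x51 (blk 10, set 0) → VC-HIT  vc=[6, 8]
9: 0x22 (blk 4, set 0) → MISS  vc=[6, 8, 10]
10: 0x32 (blk 6, set 0) → VC-HIT  vc=[4, 8, 10]
11: 0x46 (blk 8, set 0) → VC-HIT  vc=[4, 6, 10]
12: 0x57 (blk 10, set 0) → VC-HIT  vc=[4, 6, 8]
13: 0x40 (blk 8, set 0) → VC-HIT  vc=[4, 6, 10]
14: 0x51 (blk 10, set 0) → VC-HIT  vc=[4, 6, 8]
15: 0x24 (blk 4, set 0) → VC-HIT  vc=[10, 6, 8]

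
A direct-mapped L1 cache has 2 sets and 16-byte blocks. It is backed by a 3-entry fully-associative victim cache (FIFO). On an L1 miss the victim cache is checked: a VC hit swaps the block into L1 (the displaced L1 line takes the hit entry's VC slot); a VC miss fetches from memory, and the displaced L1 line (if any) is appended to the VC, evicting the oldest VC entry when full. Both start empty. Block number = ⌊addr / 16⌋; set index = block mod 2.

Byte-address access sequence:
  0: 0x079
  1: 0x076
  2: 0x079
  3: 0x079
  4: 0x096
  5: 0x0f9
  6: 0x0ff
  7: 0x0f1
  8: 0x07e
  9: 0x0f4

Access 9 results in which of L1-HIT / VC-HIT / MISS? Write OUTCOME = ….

OUTCOME = VC-HIT

  [0] addr=0x79 blk=7 s=1: MISS | VC []
  [1] addr=0x76 blk=7 s=1: L1-HIT | VC []
  [2] addr=0x79 blk=7 s=1: L1-HIT | VC []
  [3] addr=0x79 blk=7 s=1: L1-HIT | VC []
  [4] addr=0x96 blk=9 s=1: MISS | VC [7]
  [5] addr=0xf9 blk=15 s=1: MISS | VC [7, 9]
  [6] addr=0xff blk=15 s=1: L1-HIT | VC [7, 9]
  [7] addr=0xf1 blk=15 s=1: L1-HIT | VC [7, 9]
  [8] addr=0x7e blk=7 s=1: VC-HIT | VC [15, 9]
  [9] addr=0xf4 blk=15 s=1: VC-HIT | VC [7, 9]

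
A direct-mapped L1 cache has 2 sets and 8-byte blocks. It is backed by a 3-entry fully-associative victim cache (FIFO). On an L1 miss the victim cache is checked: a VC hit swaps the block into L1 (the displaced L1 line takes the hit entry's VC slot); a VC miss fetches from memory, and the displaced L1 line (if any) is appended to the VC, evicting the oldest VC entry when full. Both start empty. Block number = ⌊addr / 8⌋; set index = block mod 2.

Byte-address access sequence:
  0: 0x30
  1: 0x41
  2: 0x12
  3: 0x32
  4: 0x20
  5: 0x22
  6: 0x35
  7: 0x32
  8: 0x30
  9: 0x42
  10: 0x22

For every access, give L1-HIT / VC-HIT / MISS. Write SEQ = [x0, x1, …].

SEQ = [MISS, MISS, MISS, VC-HIT, MISS, L1-HIT, VC-HIT, L1-HIT, L1-HIT, VC-HIT, VC-HIT]

  [0] addr=0x30 blk=6 s=0: MISS | VC []
  [1] addr=0x41 blk=8 s=0: MISS | VC [6]
  [2] addr=0x12 blk=2 s=0: MISS | VC [6, 8]
  [3] addr=0x32 blk=6 s=0: VC-HIT | VC [2, 8]
  [4] addr=0x20 blk=4 s=0: MISS | VC [2, 8, 6]
  [5] addr=0x22 blk=4 s=0: L1-HIT | VC [2, 8, 6]
  [6] addr=0x35 blk=6 s=0: VC-HIT | VC [2, 8, 4]
  [7] addr=0x32 blk=6 s=0: L1-HIT | VC [2, 8, 4]
  [8] addr=0x30 blk=6 s=0: L1-HIT | VC [2, 8, 4]
  [9] addr=0x42 blk=8 s=0: VC-HIT | VC [2, 6, 4]
  [10] addr=0x22 blk=4 s=0: VC-HIT | VC [2, 6, 8]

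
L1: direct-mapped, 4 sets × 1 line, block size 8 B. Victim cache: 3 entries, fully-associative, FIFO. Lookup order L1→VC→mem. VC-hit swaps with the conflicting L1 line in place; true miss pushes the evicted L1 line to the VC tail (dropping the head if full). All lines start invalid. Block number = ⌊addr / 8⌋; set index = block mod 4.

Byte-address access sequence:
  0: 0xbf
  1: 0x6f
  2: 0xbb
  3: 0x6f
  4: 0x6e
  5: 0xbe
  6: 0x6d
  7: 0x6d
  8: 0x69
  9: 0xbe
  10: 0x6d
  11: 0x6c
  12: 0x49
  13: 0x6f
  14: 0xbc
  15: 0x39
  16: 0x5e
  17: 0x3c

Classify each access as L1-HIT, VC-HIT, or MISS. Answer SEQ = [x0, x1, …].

SEQ = [MISS, MISS, L1-HIT, L1-HIT, L1-HIT, L1-HIT, L1-HIT, L1-HIT, L1-HIT, L1-HIT, L1-HIT, L1-HIT, MISS, VC-HIT, L1-HIT, MISS, MISS, VC-HIT]

  [0] addr=0xbf blk=23 s=3: MISS | VC []
  [1] addr=0x6f blk=13 s=1: MISS | VC []
  [2] addr=0xbb blk=23 s=3: L1-HIT | VC []
  [3] addr=0x6f blk=13 s=1: L1-HIT | VC []
  [4] addr=0x6e blk=13 s=1: L1-HIT | VC []
  [5] addr=0xbe blk=23 s=3: L1-HIT | VC []
  [6] addr=0x6d blk=13 s=1: L1-HIT | VC []
  [7] addr=0x6d blk=13 s=1: L1-HIT | VC []
  [8] addr=0x69 blk=13 s=1: L1-HIT | VC []
  [9] addr=0xbe blk=23 s=3: L1-HIT | VC []
  [10] addr=0x6d blk=13 s=1: L1-HIT | VC []
  [11] addr=0x6c blk=13 s=1: L1-HIT | VC []
  [12] addr=0x49 blk=9 s=1: MISS | VC [13]
  [13] addr=0x6f blk=13 s=1: VC-HIT | VC [9]
  [14] addr=0xbc blk=23 s=3: L1-HIT | VC [9]
  [15] addr=0x39 blk=7 s=3: MISS | VC [9, 23]
  [16] addr=0x5e blk=11 s=3: MISS | VC [9, 23, 7]
  [17] addr=0x3c blk=7 s=3: VC-HIT | VC [9, 23, 11]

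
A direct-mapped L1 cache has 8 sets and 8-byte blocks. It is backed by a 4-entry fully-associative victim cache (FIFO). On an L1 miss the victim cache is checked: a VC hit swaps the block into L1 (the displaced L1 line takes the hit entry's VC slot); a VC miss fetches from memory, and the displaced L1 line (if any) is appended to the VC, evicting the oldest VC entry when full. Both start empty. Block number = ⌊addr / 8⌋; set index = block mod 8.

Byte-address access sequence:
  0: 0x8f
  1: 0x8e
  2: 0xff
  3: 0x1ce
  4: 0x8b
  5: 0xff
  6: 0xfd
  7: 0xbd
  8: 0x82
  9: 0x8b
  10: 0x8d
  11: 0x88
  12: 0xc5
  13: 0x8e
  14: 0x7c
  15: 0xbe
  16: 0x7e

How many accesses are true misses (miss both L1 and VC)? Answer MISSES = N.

MISSES = 7

  [0] addr=0x8f blk=17 s=1: MISS | VC []
  [1] addr=0x8e blk=17 s=1: L1-HIT | VC []
  [2] addr=0xff blk=31 s=7: MISS | VC []
  [3] addr=0x1ce blk=57 s=1: MISS | VC [17]
  [4] addr=0x8b blk=17 s=1: VC-HIT | VC [57]
  [5] addr=0xff blk=31 s=7: L1-HIT | VC [57]
  [6] addr=0xfd blk=31 s=7: L1-HIT | VC [57]
  [7] addr=0xbd blk=23 s=7: MISS | VC [57, 31]
  [8] addr=0x82 blk=16 s=0: MISS | VC [57, 31]
  [9] addr=0x8b blk=17 s=1: L1-HIT | VC [57, 31]
  [10] addr=0x8d blk=17 s=1: L1-HIT | VC [57, 31]
  [11] addr=0x88 blk=17 s=1: L1-HIT | VC [57, 31]
  [12] addr=0xc5 blk=24 s=0: MISS | VC [57, 31, 16]
  [13] addr=0x8e blk=17 s=1: L1-HIT | VC [57, 31, 16]
  [14] addr=0x7c blk=15 s=7: MISS | VC [57, 31, 16, 23]
  [15] addr=0xbe blk=23 s=7: VC-HIT | VC [57, 31, 16, 15]
  [16] addr=0x7e blk=15 s=7: VC-HIT | VC [57, 31, 16, 23]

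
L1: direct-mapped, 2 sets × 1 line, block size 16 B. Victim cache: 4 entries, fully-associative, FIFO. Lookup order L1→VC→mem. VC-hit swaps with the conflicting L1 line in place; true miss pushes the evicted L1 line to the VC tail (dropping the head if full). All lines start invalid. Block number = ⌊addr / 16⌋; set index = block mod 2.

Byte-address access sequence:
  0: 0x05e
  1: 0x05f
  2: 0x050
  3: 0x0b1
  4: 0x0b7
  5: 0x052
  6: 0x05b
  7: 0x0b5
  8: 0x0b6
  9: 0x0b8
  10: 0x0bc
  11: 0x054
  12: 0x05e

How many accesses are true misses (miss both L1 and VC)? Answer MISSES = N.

0: 0x5e (blk 5, set 1) → MISS  vc=[]
1: 0x5f (blk 5, set 1) → L1-HIT  vc=[]
2: 0x50 (blk 5, set 1) → L1-HIT  vc=[]
3: 0xb1 (blk 11, set 1) → MISS  vc=[5]
4: 0xb7 (blk 11, set 1) → L1-HIT  vc=[5]
5: 0x52 (blk 5, set 1) → VC-HIT  vc=[11]
6: 0x5b (blk 5, set 1) → L1-HIT  vc=[11]
7: 0xb5 (blk 11, set 1) → VC-HIT  vc=[5]
8: 0xb6 (blk 11, set 1) → L1-HIT  vc=[5]
9: 0xb8 (blk 11, set 1) → L1-HIT  vc=[5]
10: 0xbc (blk 11, set 1) → L1-HIT  vc=[5]
11: 0x54 (blk 5, set 1) → VC-HIT  vc=[11]
12: 0x5e (blk 5, set 1) → L1-HIT  vc=[11]

MISSES = 2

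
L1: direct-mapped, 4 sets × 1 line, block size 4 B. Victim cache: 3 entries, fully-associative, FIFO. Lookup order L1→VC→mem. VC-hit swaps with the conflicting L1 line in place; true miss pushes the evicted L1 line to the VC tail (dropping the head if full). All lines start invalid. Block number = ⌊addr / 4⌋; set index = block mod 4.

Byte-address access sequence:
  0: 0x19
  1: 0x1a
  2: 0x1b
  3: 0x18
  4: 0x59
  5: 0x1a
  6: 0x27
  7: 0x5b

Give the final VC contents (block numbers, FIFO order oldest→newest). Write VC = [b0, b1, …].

  [0] addr=0x19 blk=6 s=2: MISS | VC []
  [1] addr=0x1a blk=6 s=2: L1-HIT | VC []
  [2] addr=0x1b blk=6 s=2: L1-HIT | VC []
  [3] addr=0x18 blk=6 s=2: L1-HIT | VC []
  [4] addr=0x59 blk=22 s=2: MISS | VC [6]
  [5] addr=0x1a blk=6 s=2: VC-HIT | VC [22]
  [6] addr=0x27 blk=9 s=1: MISS | VC [22]
  [7] addr=0x5b blk=22 s=2: VC-HIT | VC [6]

VC = [6]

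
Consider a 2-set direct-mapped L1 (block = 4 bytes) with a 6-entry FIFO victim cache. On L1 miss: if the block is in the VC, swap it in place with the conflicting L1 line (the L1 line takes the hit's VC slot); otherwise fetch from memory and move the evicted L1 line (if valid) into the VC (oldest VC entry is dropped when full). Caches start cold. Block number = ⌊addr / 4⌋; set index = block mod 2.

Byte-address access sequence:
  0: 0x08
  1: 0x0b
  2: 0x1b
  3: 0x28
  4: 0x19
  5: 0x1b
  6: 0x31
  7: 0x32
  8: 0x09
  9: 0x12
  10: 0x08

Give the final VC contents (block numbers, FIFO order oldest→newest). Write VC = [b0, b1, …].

0: 0x8 (blk 2, set 0) → MISS  vc=[]
1: 0xb (blk 2, set 0) → L1-HIT  vc=[]
2: 0x1b (blk 6, set 0) → MISS  vc=[2]
3: 0x28 (blk 10, set 0) → MISS  vc=[2, 6]
4: 0x19 (blk 6, set 0) → VC-HIT  vc=[2, 10]
5: 0x1b (blk 6, set 0) → L1-HIT  vc=[2, 10]
6: 0x31 (blk 12, set 0) → MISS  vc=[2, 10, 6]
7: 0x32 (blk 12, set 0) → L1-HIT  vc=[2, 10, 6]
8: 0x9 (blk 2, set 0) → VC-HIT  vc=[12, 10, 6]
9: 0x12 (blk 4, set 0) → MISS  vc=[12, 10, 6, 2]
10: 0x8 (blk 2, set 0) → VC-HIT  vc=[12, 10, 6, 4]

VC = [12, 10, 6, 4]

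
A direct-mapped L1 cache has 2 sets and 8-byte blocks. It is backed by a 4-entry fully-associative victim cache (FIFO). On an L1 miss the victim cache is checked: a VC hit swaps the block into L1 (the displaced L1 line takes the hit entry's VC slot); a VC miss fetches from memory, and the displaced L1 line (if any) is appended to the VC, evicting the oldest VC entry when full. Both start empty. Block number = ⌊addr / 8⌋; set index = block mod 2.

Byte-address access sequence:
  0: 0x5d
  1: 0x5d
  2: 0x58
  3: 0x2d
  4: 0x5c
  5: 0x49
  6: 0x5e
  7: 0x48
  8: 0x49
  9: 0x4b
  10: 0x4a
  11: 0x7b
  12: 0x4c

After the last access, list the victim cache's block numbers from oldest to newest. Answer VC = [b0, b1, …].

#0 0x5d→b11/s1 MISS; vc=[]
#1 0x5d→b11/s1 L1-HIT; vc=[]
#2 0x58→b11/s1 L1-HIT; vc=[]
#3 0x2d→b5/s1 MISS; vc=[11]
#4 0x5c→b11/s1 VC-HIT; vc=[5]
#5 0x49→b9/s1 MISS; vc=[5,11]
#6 0x5e→b11/s1 VC-HIT; vc=[5,9]
#7 0x48→b9/s1 VC-HIT; vc=[5,11]
#8 0x49→b9/s1 L1-HIT; vc=[5,11]
#9 0x4b→b9/s1 L1-HIT; vc=[5,11]
#10 0x4a→b9/s1 L1-HIT; vc=[5,11]
#11 0x7b→b15/s1 MISS; vc=[5,11,9]
#12 0x4c→b9/s1 VC-HIT; vc=[5,11,15]

VC = [5, 11, 15]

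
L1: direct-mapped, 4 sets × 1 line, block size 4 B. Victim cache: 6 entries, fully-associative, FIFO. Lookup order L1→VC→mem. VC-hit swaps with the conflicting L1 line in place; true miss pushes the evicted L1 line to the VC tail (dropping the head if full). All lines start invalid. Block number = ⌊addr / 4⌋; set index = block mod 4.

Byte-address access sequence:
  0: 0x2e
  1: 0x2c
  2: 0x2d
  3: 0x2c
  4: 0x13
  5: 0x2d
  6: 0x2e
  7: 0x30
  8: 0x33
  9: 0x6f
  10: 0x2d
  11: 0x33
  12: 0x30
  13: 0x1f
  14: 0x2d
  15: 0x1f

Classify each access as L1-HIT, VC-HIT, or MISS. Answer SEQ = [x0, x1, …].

SEQ = [MISS, L1-HIT, L1-HIT, L1-HIT, MISS, L1-HIT, L1-HIT, MISS, L1-HIT, MISS, VC-HIT, L1-HIT, L1-HIT, MISS, VC-HIT, VC-HIT]

  [0] addr=0x2e blk=11 s=3: MISS | VC []
  [1] addr=0x2c blk=11 s=3: L1-HIT | VC []
  [2] addr=0x2d blk=11 s=3: L1-HIT | VC []
  [3] addr=0x2c blk=11 s=3: L1-HIT | VC []
  [4] addr=0x13 blk=4 s=0: MISS | VC []
  [5] addr=0x2d blk=11 s=3: L1-HIT | VC []
  [6] addr=0x2e blk=11 s=3: L1-HIT | VC []
  [7] addr=0x30 blk=12 s=0: MISS | VC [4]
  [8] addr=0x33 blk=12 s=0: L1-HIT | VC [4]
  [9] addr=0x6f blk=27 s=3: MISS | VC [4, 11]
  [10] addr=0x2d blk=11 s=3: VC-HIT | VC [4, 27]
  [11] addr=0x33 blk=12 s=0: L1-HIT | VC [4, 27]
  [12] addr=0x30 blk=12 s=0: L1-HIT | VC [4, 27]
  [13] addr=0x1f blk=7 s=3: MISS | VC [4, 27, 11]
  [14] addr=0x2d blk=11 s=3: VC-HIT | VC [4, 27, 7]
  [15] addr=0x1f blk=7 s=3: VC-HIT | VC [4, 27, 11]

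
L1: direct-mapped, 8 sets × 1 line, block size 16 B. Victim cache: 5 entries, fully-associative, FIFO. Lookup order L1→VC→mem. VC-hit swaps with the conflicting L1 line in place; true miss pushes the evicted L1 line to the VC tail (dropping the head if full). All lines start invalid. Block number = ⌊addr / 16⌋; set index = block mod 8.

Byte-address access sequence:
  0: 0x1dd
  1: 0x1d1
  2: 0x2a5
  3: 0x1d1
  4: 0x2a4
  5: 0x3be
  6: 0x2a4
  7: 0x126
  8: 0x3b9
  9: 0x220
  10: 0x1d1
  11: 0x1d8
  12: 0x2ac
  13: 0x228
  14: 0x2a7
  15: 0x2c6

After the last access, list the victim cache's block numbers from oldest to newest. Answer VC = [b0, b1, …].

VC = [34, 18]

#0 0x1dd→b29/s5 MISS; vc=[]
#1 0x1d1→b29/s5 L1-HIT; vc=[]
#2 0x2a5→b42/s2 MISS; vc=[]
#3 0x1d1→b29/s5 L1-HIT; vc=[]
#4 0x2a4→b42/s2 L1-HIT; vc=[]
#5 0x3be→b59/s3 MISS; vc=[]
#6 0x2a4→b42/s2 L1-HIT; vc=[]
#7 0x126→b18/s2 MISS; vc=[42]
#8 0x3b9→b59/s3 L1-HIT; vc=[42]
#9 0x220→b34/s2 MISS; vc=[42,18]
#10 0x1d1→b29/s5 L1-HIT; vc=[42,18]
#11 0x1d8→b29/s5 L1-HIT; vc=[42,18]
#12 0x2ac→b42/s2 VC-HIT; vc=[34,18]
#13 0x228→b34/s2 VC-HIT; vc=[42,18]
#14 0x2a7→b42/s2 VC-HIT; vc=[34,18]
#15 0x2c6→b44/s4 MISS; vc=[34,18]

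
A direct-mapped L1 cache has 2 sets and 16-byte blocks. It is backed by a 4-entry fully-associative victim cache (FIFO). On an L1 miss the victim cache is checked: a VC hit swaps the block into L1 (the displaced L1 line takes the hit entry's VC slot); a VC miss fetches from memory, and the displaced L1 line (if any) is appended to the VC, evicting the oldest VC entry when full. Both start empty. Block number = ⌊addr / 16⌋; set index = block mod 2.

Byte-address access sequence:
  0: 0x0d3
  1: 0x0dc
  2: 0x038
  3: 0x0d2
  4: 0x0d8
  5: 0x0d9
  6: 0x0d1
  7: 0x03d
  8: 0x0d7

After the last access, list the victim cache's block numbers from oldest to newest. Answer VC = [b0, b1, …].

VC = [3]

#0 0xd3→b13/s1 MISS; vc=[]
#1 0xdc→b13/s1 L1-HIT; vc=[]
#2 0x38→b3/s1 MISS; vc=[13]
#3 0xd2→b13/s1 VC-HIT; vc=[3]
#4 0xd8→b13/s1 L1-HIT; vc=[3]
#5 0xd9→b13/s1 L1-HIT; vc=[3]
#6 0xd1→b13/s1 L1-HIT; vc=[3]
#7 0x3d→b3/s1 VC-HIT; vc=[13]
#8 0xd7→b13/s1 VC-HIT; vc=[3]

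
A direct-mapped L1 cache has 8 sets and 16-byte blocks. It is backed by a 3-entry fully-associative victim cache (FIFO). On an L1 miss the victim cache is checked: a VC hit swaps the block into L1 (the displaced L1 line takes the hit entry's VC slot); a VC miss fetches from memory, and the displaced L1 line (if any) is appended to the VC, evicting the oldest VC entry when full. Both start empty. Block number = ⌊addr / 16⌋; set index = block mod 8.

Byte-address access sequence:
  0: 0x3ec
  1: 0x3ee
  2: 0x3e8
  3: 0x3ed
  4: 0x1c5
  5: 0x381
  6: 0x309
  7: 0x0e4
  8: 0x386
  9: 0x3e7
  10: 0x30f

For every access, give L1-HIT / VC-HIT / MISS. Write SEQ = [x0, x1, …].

#0 0x3ec→b62/s6 MISS; vc=[]
#1 0x3ee→b62/s6 L1-HIT; vc=[]
#2 0x3e8→b62/s6 L1-HIT; vc=[]
#3 0x3ed→b62/s6 L1-HIT; vc=[]
#4 0x1c5→b28/s4 MISS; vc=[]
#5 0x381→b56/s0 MISS; vc=[]
#6 0x309→b48/s0 MISS; vc=[56]
#7 0xe4→b14/s6 MISS; vc=[56,62]
#8 0x386→b56/s0 VC-HIT; vc=[48,62]
#9 0x3e7→b62/s6 VC-HIT; vc=[48,14]
#10 0x30f→b48/s0 VC-HIT; vc=[56,14]

SEQ = [MISS, L1-HIT, L1-HIT, L1-HIT, MISS, MISS, MISS, MISS, VC-HIT, VC-HIT, VC-HIT]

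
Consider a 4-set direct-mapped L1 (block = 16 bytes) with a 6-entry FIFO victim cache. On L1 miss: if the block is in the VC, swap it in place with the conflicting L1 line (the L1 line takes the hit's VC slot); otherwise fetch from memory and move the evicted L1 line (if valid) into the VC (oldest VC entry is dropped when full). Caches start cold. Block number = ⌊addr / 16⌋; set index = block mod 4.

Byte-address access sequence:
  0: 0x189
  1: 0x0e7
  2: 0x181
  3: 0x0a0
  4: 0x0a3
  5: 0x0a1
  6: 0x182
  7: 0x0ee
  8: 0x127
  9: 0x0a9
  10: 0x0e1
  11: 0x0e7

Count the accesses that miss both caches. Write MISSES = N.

MISSES = 4

  [0] addr=0x189 blk=24 s=0: MISS | VC []
  [1] addr=0xe7 blk=14 s=2: MISS | VC []
  [2] addr=0x181 blk=24 s=0: L1-HIT | VC []
  [3] addr=0xa0 blk=10 s=2: MISS | VC [14]
  [4] addr=0xa3 blk=10 s=2: L1-HIT | VC [14]
  [5] addr=0xa1 blk=10 s=2: L1-HIT | VC [14]
  [6] addr=0x182 blk=24 s=0: L1-HIT | VC [14]
  [7] addr=0xee blk=14 s=2: VC-HIT | VC [10]
  [8] addr=0x127 blk=18 s=2: MISS | VC [10, 14]
  [9] addr=0xa9 blk=10 s=2: VC-HIT | VC [18, 14]
  [10] addr=0xe1 blk=14 s=2: VC-HIT | VC [18, 10]
  [11] addr=0xe7 blk=14 s=2: L1-HIT | VC [18, 10]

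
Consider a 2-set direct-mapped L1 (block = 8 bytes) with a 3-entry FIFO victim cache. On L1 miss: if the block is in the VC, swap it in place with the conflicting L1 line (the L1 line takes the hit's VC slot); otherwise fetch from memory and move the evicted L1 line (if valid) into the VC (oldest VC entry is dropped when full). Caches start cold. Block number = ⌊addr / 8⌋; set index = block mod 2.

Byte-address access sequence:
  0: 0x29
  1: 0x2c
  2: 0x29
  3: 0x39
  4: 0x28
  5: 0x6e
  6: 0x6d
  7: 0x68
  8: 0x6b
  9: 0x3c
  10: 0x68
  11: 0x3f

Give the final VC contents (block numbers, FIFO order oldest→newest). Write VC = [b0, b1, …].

VC = [13, 5]

  [0] addr=0x29 blk=5 s=1: MISS | VC []
  [1] addr=0x2c blk=5 s=1: L1-HIT | VC []
  [2] addr=0x29 blk=5 s=1: L1-HIT | VC []
  [3] addr=0x39 blk=7 s=1: MISS | VC [5]
  [4] addr=0x28 blk=5 s=1: VC-HIT | VC [7]
  [5] addr=0x6e blk=13 s=1: MISS | VC [7, 5]
  [6] addr=0x6d blk=13 s=1: L1-HIT | VC [7, 5]
  [7] addr=0x68 blk=13 s=1: L1-HIT | VC [7, 5]
  [8] addr=0x6b blk=13 s=1: L1-HIT | VC [7, 5]
  [9] addr=0x3c blk=7 s=1: VC-HIT | VC [13, 5]
  [10] addr=0x68 blk=13 s=1: VC-HIT | VC [7, 5]
  [11] addr=0x3f blk=7 s=1: VC-HIT | VC [13, 5]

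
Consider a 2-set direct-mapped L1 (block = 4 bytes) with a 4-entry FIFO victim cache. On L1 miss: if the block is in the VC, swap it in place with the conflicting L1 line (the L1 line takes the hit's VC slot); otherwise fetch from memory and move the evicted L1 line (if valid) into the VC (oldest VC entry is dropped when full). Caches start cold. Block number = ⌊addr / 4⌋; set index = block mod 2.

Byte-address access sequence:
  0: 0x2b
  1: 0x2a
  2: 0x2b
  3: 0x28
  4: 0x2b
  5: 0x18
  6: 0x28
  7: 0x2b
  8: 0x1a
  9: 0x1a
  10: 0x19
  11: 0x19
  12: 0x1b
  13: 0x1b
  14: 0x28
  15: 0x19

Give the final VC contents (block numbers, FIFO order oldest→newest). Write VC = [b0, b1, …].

VC = [10]

0: 0x2b (blk 10, set 0) → MISS  vc=[]
1: 0x2a (blk 10, set 0) → L1-HIT  vc=[]
2: 0x2b (blk 10, set 0) → L1-HIT  vc=[]
3: 0x28 (blk 10, set 0) → L1-HIT  vc=[]
4: 0x2b (blk 10, set 0) → L1-HIT  vc=[]
5: 0x18 (blk 6, set 0) → MISS  vc=[10]
6: 0x28 (blk 10, set 0) → VC-HIT  vc=[6]
7: 0x2b (blk 10, set 0) → L1-HIT  vc=[6]
8: 0x1a (blk 6, set 0) → VC-HIT  vc=[10]
9: 0x1a (blk 6, set 0) → L1-HIT  vc=[10]
10: 0x19 (blk 6, set 0) → L1-HIT  vc=[10]
11: 0x19 (blk 6, set 0) → L1-HIT  vc=[10]
12: 0x1b (blk 6, set 0) → L1-HIT  vc=[10]
13: 0x1b (blk 6, set 0) → L1-HIT  vc=[10]
14: 0x28 (blk 10, set 0) → VC-HIT  vc=[6]
15: 0x19 (blk 6, set 0) → VC-HIT  vc=[10]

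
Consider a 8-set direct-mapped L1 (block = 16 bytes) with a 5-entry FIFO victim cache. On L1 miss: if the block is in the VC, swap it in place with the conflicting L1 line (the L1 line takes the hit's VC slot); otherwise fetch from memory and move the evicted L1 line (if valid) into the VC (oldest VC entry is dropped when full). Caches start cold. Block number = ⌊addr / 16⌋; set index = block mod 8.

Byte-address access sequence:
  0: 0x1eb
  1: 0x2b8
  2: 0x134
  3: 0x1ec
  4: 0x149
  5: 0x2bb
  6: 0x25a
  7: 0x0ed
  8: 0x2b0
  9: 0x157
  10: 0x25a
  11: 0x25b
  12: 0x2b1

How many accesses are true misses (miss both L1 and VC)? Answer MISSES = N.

MISSES = 7

#0 0x1eb→b30/s6 MISS; vc=[]
#1 0x2b8→b43/s3 MISS; vc=[]
#2 0x134→b19/s3 MISS; vc=[43]
#3 0x1ec→b30/s6 L1-HIT; vc=[43]
#4 0x149→b20/s4 MISS; vc=[43]
#5 0x2bb→b43/s3 VC-HIT; vc=[19]
#6 0x25a→b37/s5 MISS; vc=[19]
#7 0xed→b14/s6 MISS; vc=[19,30]
#8 0x2b0→b43/s3 L1-HIT; vc=[19,30]
#9 0x157→b21/s5 MISS; vc=[19,30,37]
#10 0x25a→b37/s5 VC-HIT; vc=[19,30,21]
#11 0x25b→b37/s5 L1-HIT; vc=[19,30,21]
#12 0x2b1→b43/s3 L1-HIT; vc=[19,30,21]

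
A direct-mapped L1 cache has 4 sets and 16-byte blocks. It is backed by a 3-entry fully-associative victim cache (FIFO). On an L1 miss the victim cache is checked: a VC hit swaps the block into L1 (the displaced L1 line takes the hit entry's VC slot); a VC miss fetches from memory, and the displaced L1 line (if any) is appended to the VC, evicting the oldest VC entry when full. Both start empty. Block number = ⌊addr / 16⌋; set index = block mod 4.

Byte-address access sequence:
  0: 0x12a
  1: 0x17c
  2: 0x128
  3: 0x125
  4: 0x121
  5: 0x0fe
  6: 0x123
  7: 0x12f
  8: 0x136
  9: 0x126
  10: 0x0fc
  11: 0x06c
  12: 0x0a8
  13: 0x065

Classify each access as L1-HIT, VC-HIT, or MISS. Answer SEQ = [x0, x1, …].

0: 0x12a (blk 18, set 2) → MISS  vc=[]
1: 0x17c (blk 23, set 3) → MISS  vc=[]
2: 0x128 (blk 18, set 2) → L1-HIT  vc=[]
3: 0x125 (blk 18, set 2) → L1-HIT  vc=[]
4: 0x121 (blk 18, set 2) → L1-HIT  vc=[]
5: 0xfe (blk 15, set 3) → MISS  vc=[23]
6: 0x123 (blk 18, set 2) → L1-HIT  vc=[23]
7: 0x12f (blk 18, set 2) → L1-HIT  vc=[23]
8: 0x136 (blk 19, set 3) → MISS  vc=[23, 15]
9: 0x126 (blk 18, set 2) → L1-HIT  vc=[23, 15]
10: 0xfc (blk 15, set 3) → VC-HIT  vc=[23, 19]
11: 0x6c (blk 6, set 2) → MISS  vc=[23, 19, 18]
12: 0xa8 (blk 10, set 2) → MISS  vc=[19, 18, 6]
13: 0x65 (blk 6, set 2) → VC-HIT  vc=[19, 18, 10]

SEQ = [MISS, MISS, L1-HIT, L1-HIT, L1-HIT, MISS, L1-HIT, L1-HIT, MISS, L1-HIT, VC-HIT, MISS, MISS, VC-HIT]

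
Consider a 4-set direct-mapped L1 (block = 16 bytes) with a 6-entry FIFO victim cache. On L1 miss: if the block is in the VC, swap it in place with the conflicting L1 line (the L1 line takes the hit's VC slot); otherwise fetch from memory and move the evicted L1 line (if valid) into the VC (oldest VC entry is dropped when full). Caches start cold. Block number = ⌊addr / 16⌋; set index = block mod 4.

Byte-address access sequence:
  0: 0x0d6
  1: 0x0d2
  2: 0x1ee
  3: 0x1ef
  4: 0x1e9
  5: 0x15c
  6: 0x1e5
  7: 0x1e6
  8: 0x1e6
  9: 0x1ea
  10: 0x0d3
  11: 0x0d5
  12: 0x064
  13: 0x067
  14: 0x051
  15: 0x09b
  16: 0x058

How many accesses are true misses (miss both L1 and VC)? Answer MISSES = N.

MISSES = 6

  [0] addr=0xd6 blk=13 s=1: MISS | VC []
  [1] addr=0xd2 blk=13 s=1: L1-HIT | VC []
  [2] addr=0x1ee blk=30 s=2: MISS | VC []
  [3] addr=0x1ef blk=30 s=2: L1-HIT | VC []
  [4] addr=0x1e9 blk=30 s=2: L1-HIT | VC []
  [5] addr=0x15c blk=21 s=1: MISS | VC [13]
  [6] addr=0x1e5 blk=30 s=2: L1-HIT | VC [13]
  [7] addr=0x1e6 blk=30 s=2: L1-HIT | VC [13]
  [8] addr=0x1e6 blk=30 s=2: L1-HIT | VC [13]
  [9] addr=0x1ea blk=30 s=2: L1-HIT | VC [13]
  [10] addr=0xd3 blk=13 s=1: VC-HIT | VC [21]
  [11] addr=0xd5 blk=13 s=1: L1-HIT | VC [21]
  [12] addr=0x64 blk=6 s=2: MISS | VC [21, 30]
  [13] addr=0x67 blk=6 s=2: L1-HIT | VC [21, 30]
  [14] addr=0x51 blk=5 s=1: MISS | VC [21, 30, 13]
  [15] addr=0x9b blk=9 s=1: MISS | VC [21, 30, 13, 5]
  [16] addr=0x58 blk=5 s=1: VC-HIT | VC [21, 30, 13, 9]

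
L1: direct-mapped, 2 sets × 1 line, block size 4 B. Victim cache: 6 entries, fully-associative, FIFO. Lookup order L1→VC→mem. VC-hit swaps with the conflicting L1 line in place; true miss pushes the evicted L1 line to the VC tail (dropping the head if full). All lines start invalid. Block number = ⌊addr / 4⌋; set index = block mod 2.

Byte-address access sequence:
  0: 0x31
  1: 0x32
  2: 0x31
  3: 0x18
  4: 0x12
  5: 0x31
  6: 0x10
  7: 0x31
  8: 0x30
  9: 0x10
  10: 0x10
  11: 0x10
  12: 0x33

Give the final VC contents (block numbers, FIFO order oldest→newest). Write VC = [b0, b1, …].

VC = [4, 6]

  [0] addr=0x31 blk=12 s=0: MISS | VC []
  [1] addr=0x32 blk=12 s=0: L1-HIT | VC []
  [2] addr=0x31 blk=12 s=0: L1-HIT | VC []
  [3] addr=0x18 blk=6 s=0: MISS | VC [12]
  [4] addr=0x12 blk=4 s=0: MISS | VC [12, 6]
  [5] addr=0x31 blk=12 s=0: VC-HIT | VC [4, 6]
  [6] addr=0x10 blk=4 s=0: VC-HIT | VC [12, 6]
  [7] addr=0x31 blk=12 s=0: VC-HIT | VC [4, 6]
  [8] addr=0x30 blk=12 s=0: L1-HIT | VC [4, 6]
  [9] addr=0x10 blk=4 s=0: VC-HIT | VC [12, 6]
  [10] addr=0x10 blk=4 s=0: L1-HIT | VC [12, 6]
  [11] addr=0x10 blk=4 s=0: L1-HIT | VC [12, 6]
  [12] addr=0x33 blk=12 s=0: VC-HIT | VC [4, 6]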